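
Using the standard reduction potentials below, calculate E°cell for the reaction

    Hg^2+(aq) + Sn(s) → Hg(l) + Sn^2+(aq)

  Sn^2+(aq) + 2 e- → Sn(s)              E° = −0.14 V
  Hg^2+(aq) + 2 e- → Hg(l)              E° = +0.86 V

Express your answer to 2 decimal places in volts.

Hg^2+(aq) gains electrons, so the Hg²⁺/Hg couple is the cathode; the Sn²⁺/Sn couple is the anode.
E°cell = E°(cathode) − E°(anode) = +0.86 − (−0.14) = +1.00 V.
The positive value indicates the reaction is spontaneous as written.

+1.00 V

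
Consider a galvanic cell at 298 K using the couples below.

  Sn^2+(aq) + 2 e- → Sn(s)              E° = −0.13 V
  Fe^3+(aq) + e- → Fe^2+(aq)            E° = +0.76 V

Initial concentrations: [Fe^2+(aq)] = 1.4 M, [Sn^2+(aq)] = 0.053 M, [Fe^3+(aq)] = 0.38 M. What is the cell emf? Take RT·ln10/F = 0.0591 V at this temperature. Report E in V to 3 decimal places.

Since E°(Fe³⁺/Fe²⁺) > E°(Sn²⁺/Sn), Fe³⁺/Fe²⁺ serves as the cathode.
The standard potential is +0.76 − (−0.13) = +0.89 V and the balanced reaction transfers n = 2 electrons.
The balanced reaction is 2 Fe^3+(aq) + Sn(s) → 2 Fe^2+(aq) + Sn^2+(aq), so Q = ([Fe^2+(aq)]^2·[Sn^2+(aq)]) / [Fe^3+(aq)]^2 = 0.719 and log Q = −0.143.
Applying E = E° − (RT ln10/nF)·log Q gives +0.89 − (0.0591/2)(−0.143) = +0.894 V.

+0.894 V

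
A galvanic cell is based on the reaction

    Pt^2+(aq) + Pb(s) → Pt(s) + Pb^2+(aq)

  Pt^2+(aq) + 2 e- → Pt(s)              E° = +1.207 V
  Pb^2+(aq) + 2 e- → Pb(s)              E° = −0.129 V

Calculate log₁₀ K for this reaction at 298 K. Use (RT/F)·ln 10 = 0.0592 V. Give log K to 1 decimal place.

log K = 45.1

The Pt²⁺/Pt couple is reduced (cathode); E°cell = +1.207 − (−0.129) = +1.336 V with n = 2.
At equilibrium E = 0, so log K = nE°cell / 0.0592 = (2)(+1.336) / 0.0592 = 45.1.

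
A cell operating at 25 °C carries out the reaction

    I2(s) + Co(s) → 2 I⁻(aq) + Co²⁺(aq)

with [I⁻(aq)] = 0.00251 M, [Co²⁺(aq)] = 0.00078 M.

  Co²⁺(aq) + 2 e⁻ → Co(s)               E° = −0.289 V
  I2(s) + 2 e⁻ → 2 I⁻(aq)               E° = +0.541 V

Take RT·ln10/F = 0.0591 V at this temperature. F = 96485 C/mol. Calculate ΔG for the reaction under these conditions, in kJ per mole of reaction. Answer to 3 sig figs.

−208 kJ/mol

The standard cell potential is +0.541 − (−0.289) = +0.830 V, with n = 2 electrons in the balanced equation.
Q = [I⁻(aq)]^2·[Co²⁺(aq)] = 4.91×10^−9, so log Q = −8.309 and E = +0.830 − (0.0591/2)(−8.309) = +1.0755 V.
Then ΔG = −nFE = −2 × 96485 × +1.0755 J/mol = −208 kJ/mol.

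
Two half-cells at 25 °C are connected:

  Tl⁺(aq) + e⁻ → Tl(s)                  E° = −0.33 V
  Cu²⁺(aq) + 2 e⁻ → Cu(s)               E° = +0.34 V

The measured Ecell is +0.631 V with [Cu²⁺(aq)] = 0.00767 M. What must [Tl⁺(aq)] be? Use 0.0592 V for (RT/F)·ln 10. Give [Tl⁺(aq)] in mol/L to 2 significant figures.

0.40 M

Cu²⁺/Cu is the cathode (higher E°); E°cell = +0.34 − (−0.33) = +0.67 V with n = 2.
Rearranging E = E° − (0.0592/n)·log Q gives log Q = 2(+0.67 − (+0.631))/0.0592 = 1.318.
Balancing electrons gives Cu²⁺(aq) + 2 Tl(s) → Cu(s) + 2 Tl⁺(aq); thus Q = [Tl⁺(aq)]^2 / [Cu²⁺(aq)].
Solving for the unknown gives log [Tl⁺(aq)] = −0.399, so [Tl⁺(aq)] ≈ 0.40 M.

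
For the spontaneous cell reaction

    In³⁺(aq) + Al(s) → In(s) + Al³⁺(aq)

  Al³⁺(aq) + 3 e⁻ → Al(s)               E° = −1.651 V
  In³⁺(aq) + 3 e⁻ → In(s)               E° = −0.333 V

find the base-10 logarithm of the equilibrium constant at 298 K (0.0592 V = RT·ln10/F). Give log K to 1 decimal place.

The In³⁺/In couple is reduced (cathode); E°cell = −0.333 − (−1.651) = +1.318 V with n = 3.
At equilibrium E = 0, so log K = nE°cell / 0.0592 = (3)(+1.318) / 0.0592 = 66.8.

log K = 66.8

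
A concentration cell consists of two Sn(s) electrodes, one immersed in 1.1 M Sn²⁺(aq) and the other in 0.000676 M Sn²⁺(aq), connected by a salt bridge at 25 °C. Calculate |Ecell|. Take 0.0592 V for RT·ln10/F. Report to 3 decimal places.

For a concentration cell E°cell = 0, since both electrodes use the same couple.
The compartment with the higher Sn²⁺(aq) concentration (1.1 M) acts as the cathode; ions are reduced there and produced at the dilute (0.000676 M) anode.
With n = 2, Ecell = −(0.0592/2)·log([dilute]/[conc]) = −(0.0592/2)·log(0.000676/1.1) = +0.095 V.

0.095 V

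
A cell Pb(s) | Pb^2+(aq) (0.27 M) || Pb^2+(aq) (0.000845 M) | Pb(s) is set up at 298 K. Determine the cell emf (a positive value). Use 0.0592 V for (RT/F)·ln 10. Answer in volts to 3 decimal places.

For a concentration cell E°cell = 0, since both electrodes use the same couple.
The compartment with the higher Pb^2+(aq) concentration (0.27 M) acts as the cathode; ions are reduced there and produced at the dilute (0.000845 M) anode.
With n = 2, Ecell = −(0.0592/2)·log([dilute]/[conc]) = −(0.0592/2)·log(0.000845/0.27) = +0.074 V.

0.074 V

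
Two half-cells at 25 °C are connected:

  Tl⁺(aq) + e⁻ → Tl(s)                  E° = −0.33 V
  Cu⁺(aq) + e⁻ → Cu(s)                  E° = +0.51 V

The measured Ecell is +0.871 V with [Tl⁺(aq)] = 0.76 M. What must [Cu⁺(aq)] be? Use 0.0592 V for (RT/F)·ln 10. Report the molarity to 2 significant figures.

With Cu⁺/Cu at the cathode and Tl⁺/Tl at the anode, E°cell = +0.51 − (−0.33) = +0.84 V (n = 1).
Rearranging E = E° − (0.0592/n)·log Q gives log Q = 1(+0.84 − (+0.871))/0.0592 = −0.524.
The balanced reaction is Cu⁺(aq) + Tl(s) → Cu(s) + Tl⁺(aq), so Q = [Tl⁺(aq)] / [Cu⁺(aq)].
Isolating [Cu⁺(aq)] in Q = 10^{−0.524} yields log [Cu⁺(aq)] = 0.405, i.e. 2.5 M.

2.5 M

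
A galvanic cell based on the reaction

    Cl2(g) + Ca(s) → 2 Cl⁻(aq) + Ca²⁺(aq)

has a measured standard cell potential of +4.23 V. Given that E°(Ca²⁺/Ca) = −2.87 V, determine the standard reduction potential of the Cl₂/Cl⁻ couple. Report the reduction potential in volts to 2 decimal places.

+1.36 V

In the reaction as written the Cl₂/Cl⁻ couple is reduced (cathode) and Ca²⁺/Ca is oxidized (anode), so E°cell = E°(Cl₂/Cl⁻) − E°(Ca²⁺/Ca).
E°(Cl₂/Cl⁻) = E°cell + E°(anode) = +4.23 + (−2.87) = +1.36 V.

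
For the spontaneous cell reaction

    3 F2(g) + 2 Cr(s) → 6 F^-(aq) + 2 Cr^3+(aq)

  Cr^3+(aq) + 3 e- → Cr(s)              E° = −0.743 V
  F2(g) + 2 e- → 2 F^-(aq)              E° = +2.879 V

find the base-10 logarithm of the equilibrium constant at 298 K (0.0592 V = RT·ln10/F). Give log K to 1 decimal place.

The F₂/F⁻ couple is reduced (cathode); E°cell = +2.879 − (−0.743) = +3.622 V with n = 6.
At equilibrium E = 0, so log K = nE°cell / 0.0592 = (6)(+3.622) / 0.0592 = 367.1.

log K = 367.1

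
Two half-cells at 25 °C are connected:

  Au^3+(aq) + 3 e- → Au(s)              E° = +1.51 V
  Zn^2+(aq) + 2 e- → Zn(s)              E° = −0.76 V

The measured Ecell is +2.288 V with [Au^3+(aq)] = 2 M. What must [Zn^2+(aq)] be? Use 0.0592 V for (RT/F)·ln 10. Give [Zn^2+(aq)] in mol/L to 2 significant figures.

With Au³⁺/Au at the cathode and Zn²⁺/Zn at the anode, E°cell = +1.51 − (−0.76) = +2.27 V (n = 6).
From the Nernst equation, log Q = n(E° − E)/0.0592 = 6·(+2.27 − (+2.288))/0.0592 = −1.824.
The balanced reaction is 2 Au^3+(aq) + 3 Zn(s) → 2 Au(s) + 3 Zn^2+(aq), so Q = [Zn^2+(aq)]^3 / [Au^3+(aq)]^2.
Isolating [Zn^2+(aq)] in Q = 10^{−1.824} yields log [Zn^2+(aq)] = −0.407, i.e. 0.39 M.

0.39 M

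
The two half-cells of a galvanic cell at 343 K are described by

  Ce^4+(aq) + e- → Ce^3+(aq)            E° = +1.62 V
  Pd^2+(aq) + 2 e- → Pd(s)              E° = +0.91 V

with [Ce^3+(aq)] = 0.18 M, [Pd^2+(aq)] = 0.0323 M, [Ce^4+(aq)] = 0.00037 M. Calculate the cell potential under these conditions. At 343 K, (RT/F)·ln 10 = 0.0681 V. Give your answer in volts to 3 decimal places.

+0.578 V

Ce⁴⁺/Ce³⁺ is reduced (cathode, E° = +1.62 V) and Pd²⁺/Pd is oxidized (anode).
E°cell = E°cat − E°an = +1.62 − (+0.91) = +0.71 V; n = 2.
For the overall reaction 2 Ce^4+(aq) + Pd(s) → 2 Ce^3+(aq) + Pd^2+(aq), Q = ([Ce^3+(aq)]^2·[Pd^2+(aq)]) / [Ce^4+(aq)]^2 = 7.64×10^3, giving log Q = 3.883.
Applying E = E° − (RT ln10/nF)·log Q gives +0.71 − (0.0681/2)(3.883) = +0.578 V.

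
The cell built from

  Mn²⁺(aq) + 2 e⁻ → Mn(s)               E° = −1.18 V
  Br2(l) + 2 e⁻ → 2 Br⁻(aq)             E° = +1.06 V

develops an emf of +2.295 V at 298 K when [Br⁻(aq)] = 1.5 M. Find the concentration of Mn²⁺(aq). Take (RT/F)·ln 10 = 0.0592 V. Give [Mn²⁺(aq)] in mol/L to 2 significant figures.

With Br₂/Br⁻ at the cathode and Mn²⁺/Mn at the anode, E°cell = +1.06 − (−1.18) = +2.24 V (n = 2).
From the Nernst equation, log Q = n(E° − E)/0.0592 = 2·(+2.24 − (+2.295))/0.0592 = −1.858.
Balancing electrons gives Br2(l) + Mn(s) → 2 Br⁻(aq) + Mn²⁺(aq); thus Q = [Br⁻(aq)]^2·[Mn²⁺(aq)].
Isolating [Mn²⁺(aq)] in Q = 10^{−1.858} yields log [Mn²⁺(aq)] = −2.210, i.e. 0.0062 M.

0.0062 M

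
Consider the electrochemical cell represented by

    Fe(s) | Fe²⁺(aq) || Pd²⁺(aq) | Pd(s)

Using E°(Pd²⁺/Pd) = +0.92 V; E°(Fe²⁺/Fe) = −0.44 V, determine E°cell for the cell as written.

By convention the left-hand electrode in cell notation is the anode (oxidation) and the right-hand electrode is the cathode (reduction).
E°cell = E°(right) − E°(left) = +0.92 − (−0.44) = +1.36 V.

+1.36 V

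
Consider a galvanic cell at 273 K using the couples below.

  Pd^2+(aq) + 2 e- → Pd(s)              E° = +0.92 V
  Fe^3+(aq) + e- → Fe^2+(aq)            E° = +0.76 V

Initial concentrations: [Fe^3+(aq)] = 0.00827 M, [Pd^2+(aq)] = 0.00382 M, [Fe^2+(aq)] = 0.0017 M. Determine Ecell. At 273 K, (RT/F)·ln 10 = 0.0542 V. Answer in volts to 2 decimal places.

Pd²⁺/Pd is reduced (cathode, E° = +0.92 V) and Fe³⁺/Fe²⁺ is oxidized (anode).
E°cell = E°cat − E°an = +0.92 − (+0.76) = +0.16 V; n = 2.
Balancing gives Pd^2+(aq) + 2 Fe^2+(aq) → Pd(s) + 2 Fe^3+(aq); hence Q = [Fe^3+(aq)]^2 / ([Pd^2+(aq)]·[Fe^2+(aq)]^2) = 6.2×10^3 (log Q = 3.792).
By the Nernst equation, E = +0.16 − (0.0542/2)·(3.792) = +0.06 V.

+0.06 V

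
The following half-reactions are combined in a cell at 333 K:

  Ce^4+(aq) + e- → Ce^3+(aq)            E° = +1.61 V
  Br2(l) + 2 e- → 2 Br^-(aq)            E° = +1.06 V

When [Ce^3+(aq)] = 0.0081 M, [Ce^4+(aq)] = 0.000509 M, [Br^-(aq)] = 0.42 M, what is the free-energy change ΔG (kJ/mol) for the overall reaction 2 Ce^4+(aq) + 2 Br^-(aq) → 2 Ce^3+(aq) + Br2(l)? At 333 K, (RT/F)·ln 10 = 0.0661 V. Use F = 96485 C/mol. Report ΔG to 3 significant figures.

E°cell = +1.61 − (+1.06) = +0.55 V; the balanced reaction transfers n = 2 electrons.
The reaction quotient is [Ce^3+(aq)]^2 / ([Ce^4+(aq)]^2·[Br^-(aq)]^2) = 1.44×10^3; by Nernst, E = +0.55 − (0.0661/2)(3.157) = +0.4457 V.
ΔG = −nFE = −(2)(96485)(+0.4457) J/mol = −86.0 kJ/mol.

−86.0 kJ/mol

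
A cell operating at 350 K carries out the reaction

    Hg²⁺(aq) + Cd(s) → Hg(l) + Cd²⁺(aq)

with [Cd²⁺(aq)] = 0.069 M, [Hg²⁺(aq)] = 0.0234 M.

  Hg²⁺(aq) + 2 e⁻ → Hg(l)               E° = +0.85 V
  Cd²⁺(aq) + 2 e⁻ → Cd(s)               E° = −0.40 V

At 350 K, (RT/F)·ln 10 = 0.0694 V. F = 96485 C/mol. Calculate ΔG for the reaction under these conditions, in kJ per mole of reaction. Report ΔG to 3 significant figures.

−238 kJ/mol

With Hg²⁺/Hg reduced at the cathode, E°cell = +0.85 − (−0.40) = +1.25 V and n = 2.
The reaction quotient is [Cd²⁺(aq)] / [Hg²⁺(aq)] = 2.95; by Nernst, E = +1.25 − (0.0694/2)(0.470) = +1.2337 V.
Finally ΔG = −nFE = −(2)(96485 C/mol)(+1.2337 V) = −238 kJ/mol.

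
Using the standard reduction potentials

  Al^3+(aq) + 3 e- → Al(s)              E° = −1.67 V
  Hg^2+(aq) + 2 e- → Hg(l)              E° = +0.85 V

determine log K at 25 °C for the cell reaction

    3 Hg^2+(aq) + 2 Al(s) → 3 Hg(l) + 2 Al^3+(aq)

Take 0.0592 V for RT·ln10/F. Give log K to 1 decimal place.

log K = 255.4

The Hg²⁺/Hg couple is reduced (cathode); E°cell = +0.85 − (−1.67) = +2.52 V with n = 6.
At equilibrium E = 0, so log K = nE°cell / 0.0592 = (6)(+2.52) / 0.0592 = 255.4.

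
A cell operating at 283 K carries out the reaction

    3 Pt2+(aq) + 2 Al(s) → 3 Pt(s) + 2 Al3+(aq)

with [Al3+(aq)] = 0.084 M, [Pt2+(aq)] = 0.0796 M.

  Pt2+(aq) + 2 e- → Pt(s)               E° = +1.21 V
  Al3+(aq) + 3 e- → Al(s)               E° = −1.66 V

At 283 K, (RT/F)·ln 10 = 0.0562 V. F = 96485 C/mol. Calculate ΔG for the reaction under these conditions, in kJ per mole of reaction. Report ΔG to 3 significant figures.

With Pt²⁺/Pt reduced at the cathode, E°cell = +1.21 − (−1.66) = +2.87 V and n = 6.
The reaction quotient is [Al3+(aq)]^2 / [Pt2+(aq)]^3 = 14; by Nernst, E = +2.87 − (0.0562/6)(1.146) = +2.8593 V.
Finally ΔG = −nFE = −(6)(96485 C/mol)(+2.8593 V) = −1660 kJ/mol.

−1660 kJ/mol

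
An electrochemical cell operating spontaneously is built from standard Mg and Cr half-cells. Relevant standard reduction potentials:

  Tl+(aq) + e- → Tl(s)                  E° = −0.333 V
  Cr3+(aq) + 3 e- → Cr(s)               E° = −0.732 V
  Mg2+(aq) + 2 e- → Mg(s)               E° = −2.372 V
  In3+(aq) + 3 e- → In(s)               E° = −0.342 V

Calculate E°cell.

+1.640 V

Of the two couples in this cell, the one with the more positive reduction potential is reduced at the cathode: here that is Cr³⁺/Cr (−0.732 V); Mg²⁺/Mg (−2.372 V) is the anode.
E°cell = E°(cathode) − E°(anode) = −0.732 − (−2.372) = +1.640 V.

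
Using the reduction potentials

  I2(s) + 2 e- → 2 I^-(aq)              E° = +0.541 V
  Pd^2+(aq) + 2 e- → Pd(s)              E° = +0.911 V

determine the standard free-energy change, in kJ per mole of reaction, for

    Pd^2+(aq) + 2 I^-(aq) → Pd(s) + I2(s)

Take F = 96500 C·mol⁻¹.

−71.4 kJ/mol

In the reaction as written Pd^2+(aq) is reduced, so the Pd²⁺/Pd couple is the cathode and I₂/I⁻ is the anode.
E°cell = +0.911 − (+0.541) = +0.370 V; balancing electrons gives n = 2.
ΔG° = −nFE°cell = −(2)(96500)(+0.370) J/mol = −71.4 kJ/mol.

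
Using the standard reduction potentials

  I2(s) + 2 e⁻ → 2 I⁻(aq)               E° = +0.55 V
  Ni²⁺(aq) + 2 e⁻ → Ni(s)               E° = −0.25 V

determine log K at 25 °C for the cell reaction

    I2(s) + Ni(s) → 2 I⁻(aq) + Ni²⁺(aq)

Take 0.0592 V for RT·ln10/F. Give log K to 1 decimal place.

log K = 27.0

The I₂/I⁻ couple is reduced (cathode); E°cell = +0.55 − (−0.25) = +0.80 V with n = 2.
At equilibrium E = 0, so log K = nE°cell / 0.0592 = (2)(+0.80) / 0.0592 = 27.0.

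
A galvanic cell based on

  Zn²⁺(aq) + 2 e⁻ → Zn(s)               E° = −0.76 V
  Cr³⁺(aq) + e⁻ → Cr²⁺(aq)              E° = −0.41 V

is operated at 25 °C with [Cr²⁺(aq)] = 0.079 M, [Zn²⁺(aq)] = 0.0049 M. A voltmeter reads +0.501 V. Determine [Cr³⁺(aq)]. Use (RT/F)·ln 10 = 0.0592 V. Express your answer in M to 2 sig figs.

2.0 M

Cr³⁺/Cr²⁺ is the cathode (higher E°); E°cell = −0.41 − (−0.76) = +0.35 V with n = 2.
Since E = E° − (0.0592/n)·log Q, log Q = n(E° − E)/0.0592 = −5.101.
The balanced reaction is 2 Cr³⁺(aq) + Zn(s) → 2 Cr²⁺(aq) + Zn²⁺(aq), so Q = ([Cr²⁺(aq)]^2·[Zn²⁺(aq)]) / [Cr³⁺(aq)]^2.
Isolating [Cr³⁺(aq)] in Q = 10^{−5.101} yields log [Cr³⁺(aq)] = 0.293, i.e. 2.0 M.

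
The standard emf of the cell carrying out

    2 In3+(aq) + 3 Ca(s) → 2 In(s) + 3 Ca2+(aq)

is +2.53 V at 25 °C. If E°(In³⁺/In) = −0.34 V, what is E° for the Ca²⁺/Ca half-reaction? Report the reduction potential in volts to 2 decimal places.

In the reaction as written the In³⁺/In couple is reduced (cathode) and Ca²⁺/Ca is oxidized (anode), so E°cell = E°(In³⁺/In) − E°(Ca²⁺/Ca).
E°(Ca²⁺/Ca) = E°(cathode) − E°cell = −0.34 − (+2.53) = −2.87 V.

−2.87 V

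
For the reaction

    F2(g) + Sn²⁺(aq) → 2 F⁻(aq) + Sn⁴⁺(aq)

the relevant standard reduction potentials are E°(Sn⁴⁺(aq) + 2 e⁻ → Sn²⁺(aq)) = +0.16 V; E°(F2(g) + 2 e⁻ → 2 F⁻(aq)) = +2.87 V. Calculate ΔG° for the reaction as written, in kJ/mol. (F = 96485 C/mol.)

−523 kJ/mol

In the reaction as written F2(g) is reduced, so the F₂/F⁻ couple is the cathode and Sn⁴⁺/Sn²⁺ is the anode.
E°cell = +2.87 − (+0.16) = +2.71 V; balancing electrons gives n = 2.
ΔG° = −nFE°cell = −(2)(96485)(+2.71) J/mol = −523 kJ/mol.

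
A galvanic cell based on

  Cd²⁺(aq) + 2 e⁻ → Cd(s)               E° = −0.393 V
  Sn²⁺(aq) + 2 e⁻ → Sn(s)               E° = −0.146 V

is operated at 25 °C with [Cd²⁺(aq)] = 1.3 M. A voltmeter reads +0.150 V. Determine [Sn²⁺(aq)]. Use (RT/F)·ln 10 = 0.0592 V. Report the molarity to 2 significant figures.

0.00069 M

With Sn²⁺/Sn at the cathode and Cd²⁺/Cd at the anode, E°cell = −0.146 − (−0.393) = +0.247 V (n = 2).
Rearranging E = E° − (0.0592/n)·log Q gives log Q = 2(+0.247 − (+0.150))/0.0592 = 3.277.
Balancing electrons gives Sn²⁺(aq) + Cd(s) → Sn(s) + Cd²⁺(aq); thus Q = [Cd²⁺(aq)] / [Sn²⁺(aq)].
Substituting the known concentrations and solving, log [Sn²⁺(aq)] = −3.163 and [Sn²⁺(aq)] = 0.00069 M.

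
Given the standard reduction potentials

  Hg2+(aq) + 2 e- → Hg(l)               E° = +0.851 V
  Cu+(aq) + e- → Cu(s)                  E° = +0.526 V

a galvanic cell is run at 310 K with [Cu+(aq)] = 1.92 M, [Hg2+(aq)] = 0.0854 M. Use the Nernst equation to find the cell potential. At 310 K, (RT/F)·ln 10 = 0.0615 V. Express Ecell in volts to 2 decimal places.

The Hg²⁺/Hg couple has the more positive E°, so it is the cathode; Cu⁺/Cu is the anode.
E°cell = +0.851 − (+0.526) = +0.325 V, with n = 2 electrons transferred.
For the overall reaction Hg2+(aq) + 2 Cu(s) → Hg(l) + 2 Cu+(aq), Q = [Cu+(aq)]^2 / [Hg2+(aq)] = 43.2, giving log Q = 1.635.
By the Nernst equation, E = +0.325 − (0.0615/2)·(1.635) = +0.27 V.

+0.27 V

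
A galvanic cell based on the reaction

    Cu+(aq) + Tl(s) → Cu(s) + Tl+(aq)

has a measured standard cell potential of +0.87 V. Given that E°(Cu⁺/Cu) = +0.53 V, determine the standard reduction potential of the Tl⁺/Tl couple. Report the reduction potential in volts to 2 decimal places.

In the reaction as written the Cu⁺/Cu couple is reduced (cathode) and Tl⁺/Tl is oxidized (anode), so E°cell = E°(Cu⁺/Cu) − E°(Tl⁺/Tl).
E°(Tl⁺/Tl) = E°(cathode) − E°cell = +0.53 − (+0.87) = −0.34 V.

−0.34 V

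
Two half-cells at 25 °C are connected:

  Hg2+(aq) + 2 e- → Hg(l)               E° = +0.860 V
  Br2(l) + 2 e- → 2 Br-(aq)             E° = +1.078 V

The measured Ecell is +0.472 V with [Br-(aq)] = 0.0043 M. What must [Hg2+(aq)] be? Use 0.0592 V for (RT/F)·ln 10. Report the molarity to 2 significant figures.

0.00014 M

With Br₂/Br⁻ at the cathode and Hg²⁺/Hg at the anode, E°cell = +1.078 − (+0.860) = +0.218 V (n = 2).
Rearranging E = E° − (0.0592/n)·log Q gives log Q = 2(+0.218 − (+0.472))/0.0592 = −8.581.
The balanced reaction is Br2(l) + Hg(l) → 2 Br-(aq) + Hg2+(aq), so Q = [Br-(aq)]^2·[Hg2+(aq)].
Solving for the unknown gives log [Hg2+(aq)] = −3.848, so [Hg2+(aq)] ≈ 0.00014 M.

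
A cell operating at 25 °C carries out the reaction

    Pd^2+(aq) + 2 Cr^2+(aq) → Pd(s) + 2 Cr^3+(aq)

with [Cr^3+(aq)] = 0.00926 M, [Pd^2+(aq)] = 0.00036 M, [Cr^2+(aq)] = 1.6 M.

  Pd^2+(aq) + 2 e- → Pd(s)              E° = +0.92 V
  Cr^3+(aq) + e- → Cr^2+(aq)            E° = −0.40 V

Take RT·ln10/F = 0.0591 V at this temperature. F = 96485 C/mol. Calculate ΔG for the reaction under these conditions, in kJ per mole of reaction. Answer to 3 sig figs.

The standard cell potential is +0.92 − (−0.40) = +1.32 V, with n = 2 electrons in the balanced equation.
Q = [Cr^3+(aq)]^2 / ([Pd^2+(aq)]·[Cr^2+(aq)]^2) = 0.093, so log Q = −1.031 and E = +1.32 − (0.0591/2)(−1.031) = +1.3505 V.
ΔG = −nFE = −(2)(96485)(+1.3505) J/mol = −261 kJ/mol.

−261 kJ/mol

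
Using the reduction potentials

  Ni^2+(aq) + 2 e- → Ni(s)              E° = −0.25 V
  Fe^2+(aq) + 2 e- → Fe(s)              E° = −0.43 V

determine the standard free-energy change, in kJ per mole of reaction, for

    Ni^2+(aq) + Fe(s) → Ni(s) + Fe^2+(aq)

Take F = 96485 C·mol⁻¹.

In the reaction as written Ni^2+(aq) is reduced, so the Ni²⁺/Ni couple is the cathode and Fe²⁺/Fe is the anode.
E°cell = −0.25 − (−0.43) = +0.18 V; balancing electrons gives n = 2.
ΔG° = −nFE°cell = −(2)(96485)(+0.18) J/mol = −34.7 kJ/mol.

−34.7 kJ/mol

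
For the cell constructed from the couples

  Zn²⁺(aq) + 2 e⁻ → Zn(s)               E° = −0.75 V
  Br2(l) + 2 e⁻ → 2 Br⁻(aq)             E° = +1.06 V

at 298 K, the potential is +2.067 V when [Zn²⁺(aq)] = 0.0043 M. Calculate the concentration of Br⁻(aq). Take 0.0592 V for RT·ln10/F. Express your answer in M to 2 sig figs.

Br₂/Br⁻ is the cathode (higher E°); E°cell = +1.06 − (−0.75) = +1.81 V with n = 2.
Rearranging E = E° − (0.0592/n)·log Q gives log Q = 2(+1.81 − (+2.067))/0.0592 = −8.682.
Balancing electrons gives Br2(l) + Zn(s) → 2 Br⁻(aq) + Zn²⁺(aq); thus Q = [Br⁻(aq)]^2·[Zn²⁺(aq)].
Solving for the unknown gives log [Br⁻(aq)] = −3.158, so [Br⁻(aq)] ≈ 0.00070 M.

0.00070 M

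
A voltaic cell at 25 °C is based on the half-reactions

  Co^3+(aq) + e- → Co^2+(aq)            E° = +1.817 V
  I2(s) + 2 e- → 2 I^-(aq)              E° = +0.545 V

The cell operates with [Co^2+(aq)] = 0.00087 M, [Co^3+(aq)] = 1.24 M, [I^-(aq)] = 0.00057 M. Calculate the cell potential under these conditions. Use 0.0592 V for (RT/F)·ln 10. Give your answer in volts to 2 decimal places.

Since E°(Co³⁺/Co²⁺) > E°(I₂/I⁻), Co³⁺/Co²⁺ serves as the cathode.
The standard potential is +1.817 − (+0.545) = +1.272 V and the balanced reaction transfers n = 2 electrons.
Balancing gives 2 Co^3+(aq) + 2 I^-(aq) → 2 Co^2+(aq) + I2(s); hence Q = [Co^2+(aq)]^2 / ([Co^3+(aq)]^2·[I^-(aq)]^2) = 1.52 (log Q = 0.180).
E = E° − (0.0592/n)·log Q = +1.272 − (0.0592/2)(0.180) = +1.27 V.

+1.27 V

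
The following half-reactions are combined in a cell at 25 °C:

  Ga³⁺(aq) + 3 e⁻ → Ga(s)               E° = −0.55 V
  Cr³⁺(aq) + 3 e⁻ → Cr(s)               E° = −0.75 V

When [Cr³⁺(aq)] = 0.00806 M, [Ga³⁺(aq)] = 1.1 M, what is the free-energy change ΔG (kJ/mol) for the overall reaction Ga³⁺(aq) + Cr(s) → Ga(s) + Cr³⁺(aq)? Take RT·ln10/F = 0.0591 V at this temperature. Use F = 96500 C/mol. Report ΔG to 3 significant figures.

The standard cell potential is −0.55 − (−0.75) = +0.20 V, with n = 3 electrons in the balanced equation.
Here Q = [Cr³⁺(aq)] / [Ga³⁺(aq)] = 0.00733 (log Q = −2.135), giving E = +0.20 − (0.0591/3)·(−2.135) = +0.2421 V.
ΔG = −nFE = −(3)(96500)(+0.2421) J/mol = −70.1 kJ/mol.

−70.1 kJ/mol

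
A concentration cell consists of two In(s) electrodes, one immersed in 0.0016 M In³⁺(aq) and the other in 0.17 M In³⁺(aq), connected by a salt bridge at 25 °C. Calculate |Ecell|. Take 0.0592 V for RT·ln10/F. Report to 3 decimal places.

For a concentration cell E°cell = 0, since both electrodes use the same couple.
The compartment with the higher In³⁺(aq) concentration (0.17 M) acts as the cathode; ions are reduced there and produced at the dilute (0.0016 M) anode.
With n = 3, Ecell = −(0.0592/3)·log([dilute]/[conc]) = −(0.0592/3)·log(0.0016/0.17) = +0.040 V.

0.040 V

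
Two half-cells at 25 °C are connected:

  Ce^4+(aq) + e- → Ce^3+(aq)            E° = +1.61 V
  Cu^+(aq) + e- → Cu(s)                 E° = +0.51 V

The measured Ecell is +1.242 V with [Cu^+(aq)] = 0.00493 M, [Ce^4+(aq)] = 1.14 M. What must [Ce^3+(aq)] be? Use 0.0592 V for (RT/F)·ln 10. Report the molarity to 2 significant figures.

The Ce⁴⁺/Ce³⁺ couple has the larger reduction potential, so it is the cathode: E°cell = +1.61 − (+0.51) = +1.10 V and n = 1.
From the Nernst equation, log Q = n(E° − E)/0.0592 = 1·(+1.10 − (+1.242))/0.0592 = −2.399.
Balancing electrons gives Ce^4+(aq) + Cu(s) → Ce^3+(aq) + Cu^+(aq); thus Q = ([Ce^3+(aq)]·[Cu^+(aq)]) / [Ce^4+(aq)].
Substituting the known concentrations and solving, log [Ce^3+(aq)] = −0.035 and [Ce^3+(aq)] = 0.92 M.

0.92 M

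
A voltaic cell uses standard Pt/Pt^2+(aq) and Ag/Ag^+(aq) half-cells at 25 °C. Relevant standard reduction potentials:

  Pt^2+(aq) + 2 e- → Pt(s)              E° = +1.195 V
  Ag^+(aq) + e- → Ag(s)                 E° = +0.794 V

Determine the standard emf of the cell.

+0.401 V

The Pt²⁺/Pt couple has the higher E°, so Pt ion is reduced (cathode) and Ag is oxidized (anode).
E°cell = E°(cathode) − E°(anode) = +1.195 − (+0.794) = +0.401 V.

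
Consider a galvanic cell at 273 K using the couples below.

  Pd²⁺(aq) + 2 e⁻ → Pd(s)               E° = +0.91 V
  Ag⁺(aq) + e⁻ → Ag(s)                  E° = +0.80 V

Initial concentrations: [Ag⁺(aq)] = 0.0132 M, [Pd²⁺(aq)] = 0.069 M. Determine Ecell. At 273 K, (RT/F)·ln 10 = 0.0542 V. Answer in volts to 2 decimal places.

The Pd²⁺/Pd couple has the more positive E°, so it is the cathode; Ag⁺/Ag is the anode.
E°cell = +0.91 − (+0.80) = +0.11 V, with n = 2 electrons transferred.
The balanced reaction is Pd²⁺(aq) + 2 Ag(s) → Pd(s) + 2 Ag⁺(aq), so Q = [Ag⁺(aq)]^2 / [Pd²⁺(aq)] = 0.00253 and log Q = −2.598.
E = E° − (0.0542/n)·log Q = +0.11 − (0.0542/2)(−2.598) = +0.18 V.

+0.18 V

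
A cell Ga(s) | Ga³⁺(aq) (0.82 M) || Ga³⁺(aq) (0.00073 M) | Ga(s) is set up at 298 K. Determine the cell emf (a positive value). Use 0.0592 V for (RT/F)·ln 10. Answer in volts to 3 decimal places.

For a concentration cell E°cell = 0, since both electrodes use the same couple.
The compartment with the higher Ga³⁺(aq) concentration (0.82 M) acts as the cathode; ions are reduced there and produced at the dilute (0.00073 M) anode.
With n = 3, Ecell = −(0.0592/3)·log([dilute]/[conc]) = −(0.0592/3)·log(0.00073/0.82) = +0.060 V.

0.060 V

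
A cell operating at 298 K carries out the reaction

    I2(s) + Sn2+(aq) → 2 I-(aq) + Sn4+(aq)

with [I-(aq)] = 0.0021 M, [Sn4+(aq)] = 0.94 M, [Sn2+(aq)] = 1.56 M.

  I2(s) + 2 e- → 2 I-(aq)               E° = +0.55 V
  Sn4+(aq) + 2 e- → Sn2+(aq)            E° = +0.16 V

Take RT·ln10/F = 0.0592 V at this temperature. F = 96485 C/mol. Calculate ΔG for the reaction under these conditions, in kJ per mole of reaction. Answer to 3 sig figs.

E°cell = +0.55 − (+0.16) = +0.39 V; the balanced reaction transfers n = 2 electrons.
Here Q = ([I-(aq)]^2·[Sn4+(aq)]) / [Sn2+(aq)] = 2.66×10^−6 (log Q = −5.576), giving E = +0.39 − (0.0592/2)·(−5.576) = +0.5550 V.
ΔG = −nFE = −(2)(96485)(+0.5550) J/mol = −107 kJ/mol.

−107 kJ/mol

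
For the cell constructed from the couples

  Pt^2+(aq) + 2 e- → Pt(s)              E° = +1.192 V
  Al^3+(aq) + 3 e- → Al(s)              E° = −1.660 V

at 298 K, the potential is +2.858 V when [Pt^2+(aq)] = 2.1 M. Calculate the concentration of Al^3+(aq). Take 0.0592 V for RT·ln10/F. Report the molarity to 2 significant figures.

1.5 M

With Pt²⁺/Pt at the cathode and Al³⁺/Al at the anode, E°cell = +1.192 − (−1.660) = +2.852 V (n = 6).
Since E = E° − (0.0592/n)·log Q, log Q = n(E° − E)/0.0592 = −0.608.
The balanced reaction is 3 Pt^2+(aq) + 2 Al(s) → 3 Pt(s) + 2 Al^3+(aq), so Q = [Al^3+(aq)]^2 / [Pt^2+(aq)]^3.
Isolating [Al^3+(aq)] in Q = 10^{−0.608} yields log [Al^3+(aq)] = 0.179, i.e. 1.5 M.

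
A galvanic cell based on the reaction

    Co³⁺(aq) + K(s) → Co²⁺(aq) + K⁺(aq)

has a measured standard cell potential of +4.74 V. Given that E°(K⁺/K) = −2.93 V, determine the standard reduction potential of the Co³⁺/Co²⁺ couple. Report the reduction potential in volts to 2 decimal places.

+1.81 V

In the reaction as written the Co³⁺/Co²⁺ couple is reduced (cathode) and K⁺/K is oxidized (anode), so E°cell = E°(Co³⁺/Co²⁺) − E°(K⁺/K).
E°(Co³⁺/Co²⁺) = E°cell + E°(anode) = +4.74 + (−2.93) = +1.81 V.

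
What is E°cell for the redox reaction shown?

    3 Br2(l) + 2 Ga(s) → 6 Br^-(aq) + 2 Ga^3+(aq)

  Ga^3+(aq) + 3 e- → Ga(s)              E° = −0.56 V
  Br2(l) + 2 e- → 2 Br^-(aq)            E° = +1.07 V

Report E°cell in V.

In the reaction as written, Br2(l) is reduced (cathode) and Ga^3+(aq) is produced by oxidation at the anode.
E°cell = E°(cathode) − E°(anode) = +1.07 − (−0.56) = +1.63 V.

+1.63 V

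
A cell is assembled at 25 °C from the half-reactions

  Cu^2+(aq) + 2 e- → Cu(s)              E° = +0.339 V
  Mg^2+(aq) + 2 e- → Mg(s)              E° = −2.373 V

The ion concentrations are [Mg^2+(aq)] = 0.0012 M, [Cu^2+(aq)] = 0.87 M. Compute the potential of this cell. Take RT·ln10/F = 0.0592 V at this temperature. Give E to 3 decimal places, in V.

The Cu²⁺/Cu couple has the more positive E°, so it is the cathode; Mg²⁺/Mg is the anode.
The standard potential is +0.339 − (−2.373) = +2.712 V and the balanced reaction transfers n = 2 electrons.
The balanced reaction is Cu^2+(aq) + Mg(s) → Cu(s) + Mg^2+(aq), so Q = [Mg^2+(aq)] / [Cu^2+(aq)] = 0.00138 and log Q = −2.860.
Applying E = E° − (RT ln10/nF)·log Q gives +2.712 − (0.0592/2)(−2.860) = +2.797 V.

+2.797 V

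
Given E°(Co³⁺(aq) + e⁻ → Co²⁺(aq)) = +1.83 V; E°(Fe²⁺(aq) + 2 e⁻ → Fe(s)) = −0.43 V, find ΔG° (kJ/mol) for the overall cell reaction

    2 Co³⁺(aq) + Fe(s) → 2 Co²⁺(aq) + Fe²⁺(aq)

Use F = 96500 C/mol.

−436 kJ/mol

In the reaction as written Co³⁺(aq) is reduced, so the Co³⁺/Co²⁺ couple is the cathode and Fe²⁺/Fe is the anode.
E°cell = +1.83 − (−0.43) = +2.26 V; balancing electrons gives n = 2.
ΔG° = −nFE°cell = −(2)(96500)(+2.26) J/mol = −436 kJ/mol.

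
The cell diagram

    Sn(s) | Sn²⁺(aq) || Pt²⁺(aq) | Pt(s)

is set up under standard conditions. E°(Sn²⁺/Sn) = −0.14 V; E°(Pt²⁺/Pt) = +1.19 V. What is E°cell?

+1.33 V

By convention the left-hand electrode in cell notation is the anode (oxidation) and the right-hand electrode is the cathode (reduction).
E°cell = E°(right) − E°(left) = +1.19 − (−0.14) = +1.33 V.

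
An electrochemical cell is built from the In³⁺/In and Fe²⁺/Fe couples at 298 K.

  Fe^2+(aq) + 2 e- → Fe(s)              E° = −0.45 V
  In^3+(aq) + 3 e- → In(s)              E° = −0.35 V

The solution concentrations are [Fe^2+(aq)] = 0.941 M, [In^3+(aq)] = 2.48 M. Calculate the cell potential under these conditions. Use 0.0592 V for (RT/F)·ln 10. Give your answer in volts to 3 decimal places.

In³⁺/In is reduced (cathode, E° = −0.35 V) and Fe²⁺/Fe is oxidized (anode).
E°cell = E°cat − E°an = −0.35 − (−0.45) = +0.10 V; n = 6.
Balancing gives 2 In^3+(aq) + 3 Fe(s) → 2 In(s) + 3 Fe^2+(aq); hence Q = [Fe^2+(aq)]^3 / [In^3+(aq)]^2 = 0.135 (log Q = −0.868).
By the Nernst equation, E = +0.10 − (0.0592/6)·(−0.868) = +0.109 V.

+0.109 V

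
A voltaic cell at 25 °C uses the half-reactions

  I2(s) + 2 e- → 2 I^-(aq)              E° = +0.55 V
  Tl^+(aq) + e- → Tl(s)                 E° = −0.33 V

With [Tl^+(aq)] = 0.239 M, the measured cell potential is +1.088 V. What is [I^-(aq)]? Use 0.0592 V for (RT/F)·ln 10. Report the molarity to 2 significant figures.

0.0013 M

The I₂/I⁻ couple has the larger reduction potential, so it is the cathode: E°cell = +0.55 − (−0.33) = +0.88 V and n = 2.
From the Nernst equation, log Q = n(E° − E)/0.0592 = 2·(+0.88 − (+1.088))/0.0592 = −7.027.
For I2(s) + 2 Tl(s) → 2 I^-(aq) + 2 Tl^+(aq), the reaction quotient is Q = [I^-(aq)]^2·[Tl^+(aq)]^2.
Isolating [I^-(aq)] in Q = 10^{−7.027} yields log [I^-(aq)] = −2.892, i.e. 0.0013 M.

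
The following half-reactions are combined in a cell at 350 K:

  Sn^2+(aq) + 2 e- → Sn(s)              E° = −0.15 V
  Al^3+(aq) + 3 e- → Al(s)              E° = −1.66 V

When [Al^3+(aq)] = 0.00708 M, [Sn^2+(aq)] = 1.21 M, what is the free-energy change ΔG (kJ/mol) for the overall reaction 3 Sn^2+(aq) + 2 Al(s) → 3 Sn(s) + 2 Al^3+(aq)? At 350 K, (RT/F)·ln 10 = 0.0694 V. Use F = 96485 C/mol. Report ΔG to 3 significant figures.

−905 kJ/mol

E°cell = −0.15 − (−1.66) = +1.51 V; the balanced reaction transfers n = 6 electrons.
Here Q = [Al^3+(aq)]^2 / [Sn^2+(aq)]^3 = 2.83×10^−5 (log Q = −4.548), giving E = +1.51 − (0.0694/6)·(−4.548) = +1.5626 V.
Then ΔG = −nFE = −6 × 96485 × +1.5626 J/mol = −905 kJ/mol.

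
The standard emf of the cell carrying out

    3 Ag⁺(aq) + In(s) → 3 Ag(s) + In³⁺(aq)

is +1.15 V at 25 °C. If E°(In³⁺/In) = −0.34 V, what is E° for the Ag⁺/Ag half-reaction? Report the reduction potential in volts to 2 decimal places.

In the reaction as written the Ag⁺/Ag couple is reduced (cathode) and In³⁺/In is oxidized (anode), so E°cell = E°(Ag⁺/Ag) − E°(In³⁺/In).
E°(Ag⁺/Ag) = E°cell + E°(anode) = +1.15 + (−0.34) = +0.81 V.

+0.81 V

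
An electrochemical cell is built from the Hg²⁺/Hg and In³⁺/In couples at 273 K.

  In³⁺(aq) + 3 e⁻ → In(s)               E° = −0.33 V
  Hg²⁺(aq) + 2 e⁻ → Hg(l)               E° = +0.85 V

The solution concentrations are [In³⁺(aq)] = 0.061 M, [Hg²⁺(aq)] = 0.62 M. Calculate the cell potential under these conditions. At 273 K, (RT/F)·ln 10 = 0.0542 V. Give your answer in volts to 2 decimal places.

Hg²⁺/Hg is reduced (cathode, E° = +0.85 V) and In³⁺/In is oxidized (anode).
The standard potential is +0.85 − (−0.33) = +1.18 V and the balanced reaction transfers n = 6 electrons.
For the overall reaction 3 Hg²⁺(aq) + 2 In(s) → 3 Hg(l) + 2 In³⁺(aq), Q = [In³⁺(aq)]^2 / [Hg²⁺(aq)]^3 = 0.0156, giving log Q = −1.807.
By the Nernst equation, E = +1.18 − (0.0542/6)·(−1.807) = +1.20 V.

+1.20 V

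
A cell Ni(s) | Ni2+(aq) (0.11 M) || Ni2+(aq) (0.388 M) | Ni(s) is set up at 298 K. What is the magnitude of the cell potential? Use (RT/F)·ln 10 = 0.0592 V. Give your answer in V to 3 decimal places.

0.016 V

For a concentration cell E°cell = 0, since both electrodes use the same couple.
The compartment with the higher Ni2+(aq) concentration (0.388 M) acts as the cathode; ions are reduced there and produced at the dilute (0.11 M) anode.
With n = 2, Ecell = −(0.0592/2)·log([dilute]/[conc]) = −(0.0592/2)·log(0.11/0.388) = +0.016 V.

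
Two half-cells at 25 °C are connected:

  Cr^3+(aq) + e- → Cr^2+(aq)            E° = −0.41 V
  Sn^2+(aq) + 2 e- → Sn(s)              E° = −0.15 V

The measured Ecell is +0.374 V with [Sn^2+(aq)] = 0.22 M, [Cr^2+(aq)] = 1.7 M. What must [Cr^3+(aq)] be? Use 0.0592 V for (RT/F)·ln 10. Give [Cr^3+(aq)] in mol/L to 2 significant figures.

Sn²⁺/Sn is the cathode (higher E°); E°cell = −0.15 − (−0.41) = +0.26 V with n = 2.
Since E = E° − (0.0592/n)·log Q, log Q = n(E° − E)/0.0592 = −3.851.
For Sn^2+(aq) + 2 Cr^2+(aq) → Sn(s) + 2 Cr^3+(aq), the reaction quotient is Q = [Cr^3+(aq)]^2 / ([Sn^2+(aq)]·[Cr^2+(aq)]^2).
Solving for the unknown gives log [Cr^3+(aq)] = −2.024, so [Cr^3+(aq)] ≈ 0.0095 M.

0.0095 M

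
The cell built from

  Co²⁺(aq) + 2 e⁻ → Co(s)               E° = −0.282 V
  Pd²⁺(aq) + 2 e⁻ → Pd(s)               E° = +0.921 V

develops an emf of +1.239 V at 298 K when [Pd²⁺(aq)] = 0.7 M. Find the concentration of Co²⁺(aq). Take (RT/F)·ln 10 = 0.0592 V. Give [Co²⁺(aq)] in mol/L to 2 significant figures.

Pd²⁺/Pd is the cathode (higher E°); E°cell = +0.921 − (−0.282) = +1.203 V with n = 2.
From the Nernst equation, log Q = n(E° − E)/0.0592 = 2·(+1.203 − (+1.239))/0.0592 = −1.216.
The balanced reaction is Pd²⁺(aq) + Co(s) → Pd(s) + Co²⁺(aq), so Q = [Co²⁺(aq)] / [Pd²⁺(aq)].
Substituting the known concentrations and solving, log [Co²⁺(aq)] = −1.371 and [Co²⁺(aq)] = 0.043 M.

0.043 M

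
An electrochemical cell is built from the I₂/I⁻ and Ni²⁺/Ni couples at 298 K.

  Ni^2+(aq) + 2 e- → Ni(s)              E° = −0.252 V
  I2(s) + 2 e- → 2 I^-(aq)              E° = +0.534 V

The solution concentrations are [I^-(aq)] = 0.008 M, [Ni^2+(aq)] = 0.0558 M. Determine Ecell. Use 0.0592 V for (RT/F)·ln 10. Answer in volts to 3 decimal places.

The I₂/I⁻ couple has the more positive E°, so it is the cathode; Ni²⁺/Ni is the anode.
E°cell = +0.534 − (−0.252) = +0.786 V, with n = 2 electrons transferred.
The balanced reaction is I2(s) + Ni(s) → 2 I^-(aq) + Ni^2+(aq), so Q = [I^-(aq)]^2·[Ni^2+(aq)] = 3.57×10^−6 and log Q = −5.447.
E = E° − (0.0592/n)·log Q = +0.786 − (0.0592/2)(−5.447) = +0.947 V.

+0.947 V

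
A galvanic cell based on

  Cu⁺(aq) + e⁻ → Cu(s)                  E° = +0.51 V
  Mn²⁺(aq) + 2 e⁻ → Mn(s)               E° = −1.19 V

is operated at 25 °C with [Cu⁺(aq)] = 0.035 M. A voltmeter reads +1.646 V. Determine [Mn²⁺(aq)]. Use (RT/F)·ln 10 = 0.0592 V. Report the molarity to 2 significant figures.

The Cu⁺/Cu couple has the larger reduction potential, so it is the cathode: E°cell = +0.51 − (−1.19) = +1.70 V and n = 2.
Since E = E° − (0.0592/n)·log Q, log Q = n(E° − E)/0.0592 = 1.824.
The balanced reaction is 2 Cu⁺(aq) + Mn(s) → 2 Cu(s) + Mn²⁺(aq), so Q = [Mn²⁺(aq)] / [Cu⁺(aq)]^2.
Substituting the known concentrations and solving, log [Mn²⁺(aq)] = −1.088 and [Mn²⁺(aq)] = 0.082 M.

0.082 M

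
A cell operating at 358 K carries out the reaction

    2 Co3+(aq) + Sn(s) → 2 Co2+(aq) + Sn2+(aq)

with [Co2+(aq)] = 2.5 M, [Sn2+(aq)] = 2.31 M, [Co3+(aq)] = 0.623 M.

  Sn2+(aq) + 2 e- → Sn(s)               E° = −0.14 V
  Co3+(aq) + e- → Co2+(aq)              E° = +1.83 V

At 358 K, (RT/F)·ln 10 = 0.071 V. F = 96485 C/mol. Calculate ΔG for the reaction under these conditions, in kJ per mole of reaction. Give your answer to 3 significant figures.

−369 kJ/mol

With Co³⁺/Co²⁺ reduced at the cathode, E°cell = +1.83 − (−0.14) = +1.97 V and n = 2.
The reaction quotient is ([Co2+(aq)]^2·[Sn2+(aq)]) / [Co3+(aq)]^2 = 37.2; by Nernst, E = +1.97 − (0.071/2)(1.571) = +1.9142 V.
ΔG = −nFE = −(2)(96485)(+1.9142) J/mol = −369 kJ/mol.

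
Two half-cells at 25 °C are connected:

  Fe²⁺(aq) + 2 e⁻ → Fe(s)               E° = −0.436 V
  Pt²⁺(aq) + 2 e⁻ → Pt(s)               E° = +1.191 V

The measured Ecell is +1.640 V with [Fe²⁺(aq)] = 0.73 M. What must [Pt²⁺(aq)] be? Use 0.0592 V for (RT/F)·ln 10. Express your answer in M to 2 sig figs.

The Pt²⁺/Pt couple has the larger reduction potential, so it is the cathode: E°cell = +1.191 − (−0.436) = +1.627 V and n = 2.
Since E = E° − (0.0592/n)·log Q, log Q = n(E° − E)/0.0592 = −0.439.
The balanced reaction is Pt²⁺(aq) + Fe(s) → Pt(s) + Fe²⁺(aq), so Q = [Fe²⁺(aq)] / [Pt²⁺(aq)].
Substituting the known concentrations and solving, log [Pt²⁺(aq)] = 0.302 and [Pt²⁺(aq)] = 2.0 M.

2.0 M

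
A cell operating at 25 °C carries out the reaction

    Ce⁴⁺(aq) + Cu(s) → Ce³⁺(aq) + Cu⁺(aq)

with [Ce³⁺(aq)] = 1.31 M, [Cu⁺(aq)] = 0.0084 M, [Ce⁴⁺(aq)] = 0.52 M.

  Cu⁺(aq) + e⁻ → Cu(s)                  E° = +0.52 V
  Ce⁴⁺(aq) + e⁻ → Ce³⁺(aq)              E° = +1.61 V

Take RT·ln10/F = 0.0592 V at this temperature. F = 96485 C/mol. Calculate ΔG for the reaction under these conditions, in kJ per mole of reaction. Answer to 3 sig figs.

With Ce⁴⁺/Ce³⁺ reduced at the cathode, E°cell = +1.61 − (+0.52) = +1.09 V and n = 1.
Here Q = ([Ce³⁺(aq)]·[Cu⁺(aq)]) / [Ce⁴⁺(aq)] = 0.0212 (log Q = −1.674), giving E = +1.09 − (0.0592/1)·(−1.674) = +1.1891 V.
ΔG = −nFE = −(1)(96485)(+1.1891) J/mol = −115 kJ/mol.

−115 kJ/mol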